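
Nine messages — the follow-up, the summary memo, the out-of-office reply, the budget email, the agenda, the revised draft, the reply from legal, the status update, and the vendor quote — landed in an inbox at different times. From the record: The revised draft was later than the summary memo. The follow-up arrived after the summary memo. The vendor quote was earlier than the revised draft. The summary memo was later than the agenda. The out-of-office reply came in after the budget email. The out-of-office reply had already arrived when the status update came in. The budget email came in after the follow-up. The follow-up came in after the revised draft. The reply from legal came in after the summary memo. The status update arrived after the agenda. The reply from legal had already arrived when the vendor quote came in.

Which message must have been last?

Every other message has a chain of constraints placing it before the status update, so the status update is last.

the status update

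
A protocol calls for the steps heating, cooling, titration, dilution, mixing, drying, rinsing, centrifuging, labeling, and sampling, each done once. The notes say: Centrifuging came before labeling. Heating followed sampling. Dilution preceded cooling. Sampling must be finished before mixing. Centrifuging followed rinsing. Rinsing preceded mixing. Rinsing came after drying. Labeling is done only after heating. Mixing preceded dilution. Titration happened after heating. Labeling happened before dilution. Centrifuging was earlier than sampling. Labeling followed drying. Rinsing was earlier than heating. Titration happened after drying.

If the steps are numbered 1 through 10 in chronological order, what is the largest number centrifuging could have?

3

Centrifuging must come before cooling, dilution, heating, labeling, mixing, sampling, and titration — 7 steps forced after it.
Everything else can be placed before centrifuging in some valid order, so centrifuging can sit as late as position 10 − 7 = 3.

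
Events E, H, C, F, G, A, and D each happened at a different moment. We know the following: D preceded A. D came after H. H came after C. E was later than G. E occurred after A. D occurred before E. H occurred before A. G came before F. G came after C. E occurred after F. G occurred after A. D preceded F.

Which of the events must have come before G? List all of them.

Directly stated before G: A and C.
D reaches G via D → A → G.
H reaches G via H → A → G.

A, C, D, H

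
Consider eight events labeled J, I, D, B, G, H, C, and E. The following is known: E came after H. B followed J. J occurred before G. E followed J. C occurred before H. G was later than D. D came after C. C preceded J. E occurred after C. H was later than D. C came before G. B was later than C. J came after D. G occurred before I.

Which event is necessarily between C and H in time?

D

Tracing the constraints gives C → D → H, so D sits after C and before H.
No other event is forced both after C and before H.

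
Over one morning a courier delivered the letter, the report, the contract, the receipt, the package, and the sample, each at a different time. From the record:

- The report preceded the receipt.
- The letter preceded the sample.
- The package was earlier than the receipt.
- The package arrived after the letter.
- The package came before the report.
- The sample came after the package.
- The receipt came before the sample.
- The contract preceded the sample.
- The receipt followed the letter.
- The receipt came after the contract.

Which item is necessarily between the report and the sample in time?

Tracing the constraints gives the report → the receipt → the sample, so the receipt sits after the report and before the sample.
No other item is forced both after the report and before the sample.

the receipt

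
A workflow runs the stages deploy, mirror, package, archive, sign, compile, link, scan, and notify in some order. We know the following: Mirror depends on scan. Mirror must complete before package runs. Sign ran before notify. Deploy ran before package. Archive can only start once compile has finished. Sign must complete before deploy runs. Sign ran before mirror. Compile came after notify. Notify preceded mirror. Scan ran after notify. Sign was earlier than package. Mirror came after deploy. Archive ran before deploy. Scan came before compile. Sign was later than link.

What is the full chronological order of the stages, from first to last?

The constraints fix every adjacent pair, so only one ordering works:
link → sign → notify → scan → compile → archive → deploy → mirror → package.

link, sign, notify, scan, compile, archive, deploy, mirror, package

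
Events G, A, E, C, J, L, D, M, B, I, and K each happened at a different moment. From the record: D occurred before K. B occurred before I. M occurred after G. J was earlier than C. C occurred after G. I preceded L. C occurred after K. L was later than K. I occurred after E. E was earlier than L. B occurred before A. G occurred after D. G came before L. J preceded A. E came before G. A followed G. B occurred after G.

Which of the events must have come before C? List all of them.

D, E, G, J, K

Directly stated before C: G, J, and K.
D reaches C via D → K → C.
E reaches C via E → G → C.
No chain forces B (or any of the others) ahead of C.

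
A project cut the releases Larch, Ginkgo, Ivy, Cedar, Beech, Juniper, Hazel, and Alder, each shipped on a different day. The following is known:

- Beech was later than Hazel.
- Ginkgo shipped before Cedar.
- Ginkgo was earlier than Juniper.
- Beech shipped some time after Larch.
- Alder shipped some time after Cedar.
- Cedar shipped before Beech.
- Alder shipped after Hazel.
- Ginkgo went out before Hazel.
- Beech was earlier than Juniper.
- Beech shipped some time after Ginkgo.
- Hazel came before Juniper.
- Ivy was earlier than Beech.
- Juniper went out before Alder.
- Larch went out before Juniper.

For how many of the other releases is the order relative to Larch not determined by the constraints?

Forced after Larch: Alder, Beech, and Juniper.
That leaves Cedar, Ginkgo, Hazel, and Ivy with no forced order relative to Larch — 4.

4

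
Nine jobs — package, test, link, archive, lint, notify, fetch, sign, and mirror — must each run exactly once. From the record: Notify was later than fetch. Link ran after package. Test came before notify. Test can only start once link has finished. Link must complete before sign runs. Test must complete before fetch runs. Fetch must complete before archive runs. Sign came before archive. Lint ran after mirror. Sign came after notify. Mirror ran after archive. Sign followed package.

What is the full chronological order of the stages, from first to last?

package, link, test, fetch, notify, sign, archive, mirror, lint

The constraints fix every adjacent pair, so only one ordering works:
package → link → test → fetch → notify → sign → archive → mirror → lint.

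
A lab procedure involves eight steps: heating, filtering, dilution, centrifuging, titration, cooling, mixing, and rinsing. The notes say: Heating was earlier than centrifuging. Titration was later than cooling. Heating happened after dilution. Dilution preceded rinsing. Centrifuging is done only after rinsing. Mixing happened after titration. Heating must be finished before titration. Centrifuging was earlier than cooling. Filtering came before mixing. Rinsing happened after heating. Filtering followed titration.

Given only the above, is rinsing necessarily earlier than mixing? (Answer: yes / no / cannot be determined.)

Chain the constraints: rinsing → centrifuging → cooling → titration → mixing. Each link is directly stated, so rinsing comes before mixing.

yes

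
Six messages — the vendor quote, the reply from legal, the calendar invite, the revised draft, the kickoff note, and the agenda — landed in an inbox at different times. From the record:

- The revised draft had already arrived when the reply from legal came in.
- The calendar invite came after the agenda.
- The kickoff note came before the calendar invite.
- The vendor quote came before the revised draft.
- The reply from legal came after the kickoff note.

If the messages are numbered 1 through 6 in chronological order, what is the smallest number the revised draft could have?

2

The vendor quote must come before the revised draft — 1 forced predecessor.
Nothing else is forced ahead of the revised draft, so its earliest slot is position 1 + 1 = 2.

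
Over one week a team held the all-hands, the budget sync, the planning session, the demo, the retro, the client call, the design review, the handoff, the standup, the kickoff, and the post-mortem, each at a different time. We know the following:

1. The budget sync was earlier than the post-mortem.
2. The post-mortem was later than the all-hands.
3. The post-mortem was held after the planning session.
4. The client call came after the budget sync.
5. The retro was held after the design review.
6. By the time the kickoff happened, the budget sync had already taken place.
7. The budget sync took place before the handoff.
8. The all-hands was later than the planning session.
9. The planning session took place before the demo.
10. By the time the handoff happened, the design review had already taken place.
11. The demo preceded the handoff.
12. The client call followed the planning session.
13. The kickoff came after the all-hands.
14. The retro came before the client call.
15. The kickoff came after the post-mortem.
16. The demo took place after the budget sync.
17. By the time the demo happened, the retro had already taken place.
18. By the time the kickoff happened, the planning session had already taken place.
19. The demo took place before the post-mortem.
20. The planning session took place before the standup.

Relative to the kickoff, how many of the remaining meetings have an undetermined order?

3

Forced before the kickoff: the all-hands, the budget sync, the demo, the design review, the planning session, the post-mortem, and the retro.
That leaves the client call, the handoff, and the standup with no forced order relative to the kickoff — 3.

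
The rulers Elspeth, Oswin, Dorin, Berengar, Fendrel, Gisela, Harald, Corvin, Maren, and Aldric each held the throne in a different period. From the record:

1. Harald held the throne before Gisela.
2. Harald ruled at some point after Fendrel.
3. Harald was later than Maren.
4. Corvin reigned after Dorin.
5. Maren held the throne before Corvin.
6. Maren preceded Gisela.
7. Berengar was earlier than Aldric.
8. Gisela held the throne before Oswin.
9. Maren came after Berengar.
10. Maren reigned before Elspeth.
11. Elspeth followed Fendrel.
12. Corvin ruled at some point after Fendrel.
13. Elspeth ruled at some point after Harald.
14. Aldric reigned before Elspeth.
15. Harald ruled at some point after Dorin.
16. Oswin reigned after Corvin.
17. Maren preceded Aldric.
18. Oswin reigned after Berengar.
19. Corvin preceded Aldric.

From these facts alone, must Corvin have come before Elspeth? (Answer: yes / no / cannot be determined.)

Chain the constraints: Corvin → Aldric → Elspeth. Each link is directly stated, so Corvin comes before Elspeth.

yes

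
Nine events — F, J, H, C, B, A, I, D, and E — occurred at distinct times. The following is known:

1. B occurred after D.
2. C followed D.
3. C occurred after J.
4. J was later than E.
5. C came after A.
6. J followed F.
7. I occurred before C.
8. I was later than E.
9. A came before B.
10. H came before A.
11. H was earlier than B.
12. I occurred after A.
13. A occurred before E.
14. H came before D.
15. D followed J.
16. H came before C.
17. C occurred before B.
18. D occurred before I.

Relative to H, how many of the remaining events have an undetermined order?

Forced after H: A, B, C, D, E, I, and J.
That leaves F with no forced order relative to H — 1.

1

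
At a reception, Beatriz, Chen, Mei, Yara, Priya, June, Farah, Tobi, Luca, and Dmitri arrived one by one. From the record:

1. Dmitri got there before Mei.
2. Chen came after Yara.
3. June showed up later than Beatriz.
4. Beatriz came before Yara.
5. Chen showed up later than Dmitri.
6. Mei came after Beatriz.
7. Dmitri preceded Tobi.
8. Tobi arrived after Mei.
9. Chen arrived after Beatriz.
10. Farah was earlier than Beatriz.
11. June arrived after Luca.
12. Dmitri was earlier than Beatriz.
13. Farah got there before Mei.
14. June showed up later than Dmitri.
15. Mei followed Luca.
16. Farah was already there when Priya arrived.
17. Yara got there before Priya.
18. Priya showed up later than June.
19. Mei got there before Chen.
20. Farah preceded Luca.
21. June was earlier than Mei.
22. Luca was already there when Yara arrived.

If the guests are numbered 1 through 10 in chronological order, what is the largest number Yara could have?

Yara must come before Chen and Priya — 2 guests forced after them.
Everything else can be placed before Yara in some valid order, so Yara can sit as late as position 10 − 2 = 8.

8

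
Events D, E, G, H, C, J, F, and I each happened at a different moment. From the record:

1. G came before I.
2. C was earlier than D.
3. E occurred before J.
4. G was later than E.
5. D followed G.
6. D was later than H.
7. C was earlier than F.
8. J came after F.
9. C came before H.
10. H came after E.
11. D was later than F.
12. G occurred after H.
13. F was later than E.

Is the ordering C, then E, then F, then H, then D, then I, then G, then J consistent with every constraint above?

The constraints require G before D, but in the proposed sequence D appears ahead of G. That one violation is enough.

no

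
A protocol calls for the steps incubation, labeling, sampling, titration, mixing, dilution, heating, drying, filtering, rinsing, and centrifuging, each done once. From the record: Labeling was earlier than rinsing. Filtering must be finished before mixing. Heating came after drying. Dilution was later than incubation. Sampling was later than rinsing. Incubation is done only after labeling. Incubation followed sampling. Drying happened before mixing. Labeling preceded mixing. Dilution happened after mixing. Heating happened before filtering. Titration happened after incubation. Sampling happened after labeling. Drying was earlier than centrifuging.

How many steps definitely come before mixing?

Directly stated before mixing: drying, filtering, and labeling.
Heating reaches mixing via heating → filtering → mixing.
No chain forces titration (or any of the others) ahead of mixing.
That's drying, filtering, heating, and labeling — 4 in all.

4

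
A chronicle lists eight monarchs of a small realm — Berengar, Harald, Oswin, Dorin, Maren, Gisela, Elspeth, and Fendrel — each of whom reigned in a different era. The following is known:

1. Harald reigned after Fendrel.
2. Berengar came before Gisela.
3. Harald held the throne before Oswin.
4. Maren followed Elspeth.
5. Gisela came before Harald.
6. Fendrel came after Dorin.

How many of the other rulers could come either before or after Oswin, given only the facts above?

2

Forced before Oswin: Berengar, Dorin, Fendrel, Gisela, and Harald.
That leaves Elspeth and Maren with no forced order relative to Oswin — 2.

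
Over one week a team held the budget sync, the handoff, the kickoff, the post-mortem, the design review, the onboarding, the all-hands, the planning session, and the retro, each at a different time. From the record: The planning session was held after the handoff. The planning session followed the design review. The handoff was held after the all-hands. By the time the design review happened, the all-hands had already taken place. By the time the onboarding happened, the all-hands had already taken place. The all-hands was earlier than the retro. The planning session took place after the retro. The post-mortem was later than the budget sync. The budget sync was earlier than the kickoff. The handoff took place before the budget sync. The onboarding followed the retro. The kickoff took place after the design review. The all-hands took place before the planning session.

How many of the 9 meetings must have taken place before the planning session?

Directly stated before the planning session: the all-hands, the design review, the handoff, and the retro.
No chain forces the post-mortem (or any of the others) ahead of the planning session.
That's the all-hands, the design review, the handoff, and the retro — 4 in all.

4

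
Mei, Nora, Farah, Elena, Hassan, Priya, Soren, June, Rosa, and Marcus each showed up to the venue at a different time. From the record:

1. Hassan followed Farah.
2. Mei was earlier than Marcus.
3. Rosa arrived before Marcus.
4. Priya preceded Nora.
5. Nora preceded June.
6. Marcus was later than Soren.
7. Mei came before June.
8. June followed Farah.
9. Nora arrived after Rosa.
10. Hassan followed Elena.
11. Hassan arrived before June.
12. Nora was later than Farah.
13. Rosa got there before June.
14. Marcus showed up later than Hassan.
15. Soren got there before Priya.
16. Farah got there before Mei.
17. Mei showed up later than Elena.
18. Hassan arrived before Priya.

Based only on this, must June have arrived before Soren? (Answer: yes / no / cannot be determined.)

Tracing the constraints gives Soren → Priya → Nora → June, so Soren must come before June.
That means June cannot be before Soren.

no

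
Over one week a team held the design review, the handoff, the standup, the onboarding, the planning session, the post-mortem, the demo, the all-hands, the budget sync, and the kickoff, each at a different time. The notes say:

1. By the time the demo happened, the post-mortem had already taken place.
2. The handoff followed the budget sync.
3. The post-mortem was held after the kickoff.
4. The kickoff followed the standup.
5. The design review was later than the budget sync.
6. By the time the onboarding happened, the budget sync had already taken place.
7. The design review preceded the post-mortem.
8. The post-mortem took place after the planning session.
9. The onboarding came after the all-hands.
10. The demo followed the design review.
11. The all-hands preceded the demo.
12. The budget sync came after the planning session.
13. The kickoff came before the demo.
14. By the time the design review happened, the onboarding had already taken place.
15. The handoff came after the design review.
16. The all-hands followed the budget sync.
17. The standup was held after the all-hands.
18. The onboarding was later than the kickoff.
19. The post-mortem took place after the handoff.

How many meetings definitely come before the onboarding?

Directly stated before the onboarding: the all-hands, the budget sync, and the kickoff.
The planning session reaches the onboarding via the planning session → the budget sync → the onboarding.
The standup reaches the onboarding via the standup → the kickoff → the onboarding.
That's the all-hands, the budget sync, the kickoff, the planning session, and the standup — 5 in all.

5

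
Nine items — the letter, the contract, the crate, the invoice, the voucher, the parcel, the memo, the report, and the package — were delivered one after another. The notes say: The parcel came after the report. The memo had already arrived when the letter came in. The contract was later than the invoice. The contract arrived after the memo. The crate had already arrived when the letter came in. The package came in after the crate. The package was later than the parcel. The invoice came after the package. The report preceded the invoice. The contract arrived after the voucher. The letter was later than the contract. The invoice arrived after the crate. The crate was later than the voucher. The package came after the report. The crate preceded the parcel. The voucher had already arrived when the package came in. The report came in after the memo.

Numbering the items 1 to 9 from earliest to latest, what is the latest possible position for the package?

6

The package must come before the contract, the invoice, and the letter — 3 items forced after it.
Everything else can be placed before the package in some valid order, so the package can sit as late as position 9 − 3 = 6.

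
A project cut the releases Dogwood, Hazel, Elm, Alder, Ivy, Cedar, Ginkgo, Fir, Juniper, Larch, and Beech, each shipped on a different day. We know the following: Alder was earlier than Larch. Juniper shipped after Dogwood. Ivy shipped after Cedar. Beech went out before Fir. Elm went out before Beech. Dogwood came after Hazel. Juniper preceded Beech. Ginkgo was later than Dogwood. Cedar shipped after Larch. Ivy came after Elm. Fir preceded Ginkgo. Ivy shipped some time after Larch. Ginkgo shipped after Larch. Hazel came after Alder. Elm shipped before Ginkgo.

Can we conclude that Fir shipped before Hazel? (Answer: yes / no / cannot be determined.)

no

Tracing the constraints gives Hazel → Dogwood → Juniper → Beech → Fir, so Hazel must come before Fir.
That means Fir cannot be before Hazel.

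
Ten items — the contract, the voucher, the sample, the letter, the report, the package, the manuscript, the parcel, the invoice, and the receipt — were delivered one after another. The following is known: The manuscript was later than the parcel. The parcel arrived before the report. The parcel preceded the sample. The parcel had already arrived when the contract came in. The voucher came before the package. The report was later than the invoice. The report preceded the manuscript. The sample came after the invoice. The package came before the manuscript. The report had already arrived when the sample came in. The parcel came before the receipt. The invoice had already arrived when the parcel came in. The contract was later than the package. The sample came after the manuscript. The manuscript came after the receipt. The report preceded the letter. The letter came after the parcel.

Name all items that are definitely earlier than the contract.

Directly stated before the contract: the package and the parcel.
The invoice reaches the contract via the invoice → the parcel → the contract.
The voucher reaches the contract via the voucher → the package → the contract.
No chain forces the manuscript (or any of the others) ahead of the contract.

the invoice, the package, the parcel, the voucher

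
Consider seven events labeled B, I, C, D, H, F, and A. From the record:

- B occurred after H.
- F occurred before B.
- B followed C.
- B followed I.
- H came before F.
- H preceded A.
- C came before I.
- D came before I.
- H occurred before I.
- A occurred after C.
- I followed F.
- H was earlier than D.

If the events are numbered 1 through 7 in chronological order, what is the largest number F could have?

F must come before B and I — 2 events forced after it.
Everything else can be placed before F in some valid order, so F can sit as late as position 7 − 2 = 5.

5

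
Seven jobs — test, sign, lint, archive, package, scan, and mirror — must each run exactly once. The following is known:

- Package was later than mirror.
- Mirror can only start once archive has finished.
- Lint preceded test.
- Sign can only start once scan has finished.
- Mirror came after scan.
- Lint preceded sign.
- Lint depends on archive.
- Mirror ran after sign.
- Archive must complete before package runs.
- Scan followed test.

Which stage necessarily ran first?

Archive has a chain of constraints placing it before every other stage, so archive must be first.

archive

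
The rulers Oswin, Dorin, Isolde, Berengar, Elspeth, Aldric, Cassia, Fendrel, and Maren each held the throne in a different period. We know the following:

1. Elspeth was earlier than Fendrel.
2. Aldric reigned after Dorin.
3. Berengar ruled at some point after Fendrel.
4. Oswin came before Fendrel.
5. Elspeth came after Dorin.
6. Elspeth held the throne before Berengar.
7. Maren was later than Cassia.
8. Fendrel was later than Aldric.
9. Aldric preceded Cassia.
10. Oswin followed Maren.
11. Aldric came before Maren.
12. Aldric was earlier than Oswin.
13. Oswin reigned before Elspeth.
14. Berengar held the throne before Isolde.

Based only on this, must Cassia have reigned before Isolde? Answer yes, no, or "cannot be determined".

Chain the constraints: Cassia → Maren → Oswin → Fendrel → Berengar → Isolde. Each link is directly stated, so Cassia comes before Isolde.

yes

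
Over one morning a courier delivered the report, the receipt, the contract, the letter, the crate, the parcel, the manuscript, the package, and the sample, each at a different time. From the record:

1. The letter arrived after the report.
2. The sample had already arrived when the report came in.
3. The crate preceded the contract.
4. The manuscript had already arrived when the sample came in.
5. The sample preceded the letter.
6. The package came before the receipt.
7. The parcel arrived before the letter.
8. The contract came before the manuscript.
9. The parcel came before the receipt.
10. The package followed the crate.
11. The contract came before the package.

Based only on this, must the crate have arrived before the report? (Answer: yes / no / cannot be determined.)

Chain the constraints: the crate → the contract → the manuscript → the sample → the report. Each link is directly stated, so the crate comes before the report.

yes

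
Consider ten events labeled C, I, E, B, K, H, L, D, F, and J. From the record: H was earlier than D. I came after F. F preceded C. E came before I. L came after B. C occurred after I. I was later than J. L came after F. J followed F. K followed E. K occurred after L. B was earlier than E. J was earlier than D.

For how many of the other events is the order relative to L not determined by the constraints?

Forced before L: B and F; forced after L: K.
That leaves C, D, E, H, I, and J with no forced order relative to L — 6.

6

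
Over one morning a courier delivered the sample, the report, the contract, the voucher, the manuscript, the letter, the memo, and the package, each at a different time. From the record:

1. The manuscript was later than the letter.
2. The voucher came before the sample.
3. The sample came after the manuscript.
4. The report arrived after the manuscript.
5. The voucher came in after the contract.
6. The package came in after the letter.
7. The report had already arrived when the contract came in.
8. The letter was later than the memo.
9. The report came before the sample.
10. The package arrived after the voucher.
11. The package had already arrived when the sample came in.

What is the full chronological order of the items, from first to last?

The constraints fix every adjacent pair, so only one ordering works:
the memo → the letter → the manuscript → the report → the contract → the voucher → the package → the sample.

the memo, the letter, the manuscript, the report, the contract, the voucher, the package, the sample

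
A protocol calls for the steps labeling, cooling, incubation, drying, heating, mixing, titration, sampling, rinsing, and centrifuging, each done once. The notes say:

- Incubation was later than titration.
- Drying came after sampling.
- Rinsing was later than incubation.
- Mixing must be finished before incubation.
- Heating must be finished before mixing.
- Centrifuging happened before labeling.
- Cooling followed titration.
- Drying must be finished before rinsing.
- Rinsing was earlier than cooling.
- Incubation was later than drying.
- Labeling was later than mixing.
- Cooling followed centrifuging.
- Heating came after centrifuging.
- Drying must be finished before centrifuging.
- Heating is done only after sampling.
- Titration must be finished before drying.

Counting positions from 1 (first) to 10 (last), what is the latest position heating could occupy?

Heating must come before cooling, incubation, labeling, mixing, and rinsing — 5 steps forced after it.
Everything else can be placed before heating in some valid order, so heating can sit as late as position 10 − 5 = 5.

5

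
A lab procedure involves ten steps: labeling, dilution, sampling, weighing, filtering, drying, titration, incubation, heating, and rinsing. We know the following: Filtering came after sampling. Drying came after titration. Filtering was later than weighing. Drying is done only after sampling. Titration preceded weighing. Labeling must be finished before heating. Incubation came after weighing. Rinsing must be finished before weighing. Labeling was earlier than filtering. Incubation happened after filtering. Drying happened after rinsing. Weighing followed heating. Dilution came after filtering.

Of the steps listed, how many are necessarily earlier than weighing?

Directly stated before weighing: heating, rinsing, and titration.
Labeling reaches weighing via labeling → heating → weighing.
No chain forces filtering (or any of the others) ahead of weighing.
That's heating, labeling, rinsing, and titration — 4 in all.

4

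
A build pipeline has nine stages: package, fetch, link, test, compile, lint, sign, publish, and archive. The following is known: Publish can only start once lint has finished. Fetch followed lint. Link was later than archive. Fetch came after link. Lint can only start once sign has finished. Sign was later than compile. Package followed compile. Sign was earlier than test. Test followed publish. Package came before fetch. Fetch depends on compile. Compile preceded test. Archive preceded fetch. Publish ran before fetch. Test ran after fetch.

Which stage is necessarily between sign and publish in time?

Tracing the constraints gives sign → lint → publish, so lint sits after sign and before publish.
No other stage is forced both after sign and before publish.

lint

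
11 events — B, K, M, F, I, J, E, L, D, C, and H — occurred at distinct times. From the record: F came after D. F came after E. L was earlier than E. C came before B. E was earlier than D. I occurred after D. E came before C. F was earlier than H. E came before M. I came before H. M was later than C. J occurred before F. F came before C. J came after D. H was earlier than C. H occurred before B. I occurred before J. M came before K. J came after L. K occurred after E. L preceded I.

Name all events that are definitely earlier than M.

C, D, E, F, H, I, J, L

Directly stated before M: C and E.
D reaches M via D → F → C → M.
F reaches M via F → C → M.
H reaches M via H → C → M.
Likewise I, J, and L each reach M by chaining the stated constraints.
No chain forces K (or any of the others) ahead of M.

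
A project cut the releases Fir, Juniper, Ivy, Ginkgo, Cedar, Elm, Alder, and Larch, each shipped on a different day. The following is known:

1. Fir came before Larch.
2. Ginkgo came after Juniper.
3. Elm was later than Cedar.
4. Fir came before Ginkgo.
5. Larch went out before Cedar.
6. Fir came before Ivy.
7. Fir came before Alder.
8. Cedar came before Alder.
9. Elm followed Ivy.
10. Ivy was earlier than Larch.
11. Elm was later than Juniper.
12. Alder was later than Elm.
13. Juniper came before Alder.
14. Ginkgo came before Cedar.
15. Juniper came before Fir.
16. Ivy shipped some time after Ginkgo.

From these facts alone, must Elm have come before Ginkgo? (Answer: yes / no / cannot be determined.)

no

Tracing the constraints gives Ginkgo → Cedar → Elm, so Ginkgo must come before Elm.
That means Elm cannot be before Ginkgo.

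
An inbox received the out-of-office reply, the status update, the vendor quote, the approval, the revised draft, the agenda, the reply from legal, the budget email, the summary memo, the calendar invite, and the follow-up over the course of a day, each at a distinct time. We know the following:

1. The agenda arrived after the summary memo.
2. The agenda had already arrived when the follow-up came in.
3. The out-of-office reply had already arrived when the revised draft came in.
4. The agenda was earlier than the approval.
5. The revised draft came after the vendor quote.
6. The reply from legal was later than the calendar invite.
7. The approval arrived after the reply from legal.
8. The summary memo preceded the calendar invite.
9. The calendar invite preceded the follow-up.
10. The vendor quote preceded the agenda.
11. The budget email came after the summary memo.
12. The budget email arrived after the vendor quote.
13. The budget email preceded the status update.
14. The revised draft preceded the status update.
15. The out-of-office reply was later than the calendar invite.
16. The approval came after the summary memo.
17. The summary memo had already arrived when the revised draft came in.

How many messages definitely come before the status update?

Directly stated before the status update: the budget email and the revised draft.
The calendar invite reaches the status update via the calendar invite → the out-of-office reply → the revised draft → the status update.
The out-of-office reply reaches the status update via the out-of-office reply → the revised draft → the status update.
The summary memo reaches the status update via the summary memo → the revised draft → the status update.
Likewise the vendor quote reaches the status update by chaining the stated constraints.
No chain forces the reply from legal (or any of the others) ahead of the status update.
That's the budget email, the calendar invite, the out-of-office reply, the revised draft, the summary memo, and the vendor quote — 6 in all.

6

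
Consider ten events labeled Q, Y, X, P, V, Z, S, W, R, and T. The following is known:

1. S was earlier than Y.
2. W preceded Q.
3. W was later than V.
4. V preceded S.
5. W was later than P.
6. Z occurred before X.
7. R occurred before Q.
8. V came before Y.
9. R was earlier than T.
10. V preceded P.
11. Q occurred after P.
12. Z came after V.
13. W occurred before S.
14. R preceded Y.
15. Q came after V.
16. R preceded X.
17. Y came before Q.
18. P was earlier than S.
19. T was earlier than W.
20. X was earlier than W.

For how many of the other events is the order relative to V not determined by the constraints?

Forced after V: P, Q, S, W, X, Y, and Z.
That leaves R and T with no forced order relative to V — 2.

2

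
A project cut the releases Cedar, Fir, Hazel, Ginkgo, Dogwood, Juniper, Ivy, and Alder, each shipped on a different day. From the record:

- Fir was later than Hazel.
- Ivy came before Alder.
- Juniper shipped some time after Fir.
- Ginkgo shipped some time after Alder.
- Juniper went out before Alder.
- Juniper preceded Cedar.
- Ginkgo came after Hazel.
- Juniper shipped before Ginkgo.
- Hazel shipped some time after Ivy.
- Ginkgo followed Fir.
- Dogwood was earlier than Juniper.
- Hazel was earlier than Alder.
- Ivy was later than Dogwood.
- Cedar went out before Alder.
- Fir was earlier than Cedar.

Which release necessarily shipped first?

Dogwood has a chain of constraints placing it before every other release, so Dogwood must be first.

Dogwood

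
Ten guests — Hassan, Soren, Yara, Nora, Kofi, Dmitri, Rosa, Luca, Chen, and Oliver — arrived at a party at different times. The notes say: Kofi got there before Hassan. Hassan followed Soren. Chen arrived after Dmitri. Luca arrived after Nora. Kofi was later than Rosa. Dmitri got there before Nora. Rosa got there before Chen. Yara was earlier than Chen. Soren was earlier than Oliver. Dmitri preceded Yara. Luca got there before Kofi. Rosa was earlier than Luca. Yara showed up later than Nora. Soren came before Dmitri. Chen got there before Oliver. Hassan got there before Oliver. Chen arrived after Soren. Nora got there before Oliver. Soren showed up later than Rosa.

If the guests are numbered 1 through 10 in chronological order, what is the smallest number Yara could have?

5

Dmitri, Nora, Rosa, and Soren must all come before Yara — 4 forced predecessors.
Nothing else is forced ahead of Yara, so their earliest slot is position 4 + 1 = 5.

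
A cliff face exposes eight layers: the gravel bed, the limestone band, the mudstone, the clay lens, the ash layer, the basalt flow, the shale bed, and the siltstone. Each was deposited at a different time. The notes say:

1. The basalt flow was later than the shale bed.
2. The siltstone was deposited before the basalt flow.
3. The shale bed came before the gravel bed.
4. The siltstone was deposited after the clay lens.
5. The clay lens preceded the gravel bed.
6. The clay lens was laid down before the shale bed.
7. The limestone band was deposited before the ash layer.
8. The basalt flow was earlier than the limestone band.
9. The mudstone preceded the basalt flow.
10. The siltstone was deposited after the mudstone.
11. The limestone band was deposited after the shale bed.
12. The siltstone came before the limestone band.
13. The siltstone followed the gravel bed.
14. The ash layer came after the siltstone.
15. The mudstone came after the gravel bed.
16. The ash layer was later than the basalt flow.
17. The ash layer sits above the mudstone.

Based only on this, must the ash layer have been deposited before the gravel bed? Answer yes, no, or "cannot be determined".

no

Tracing the constraints gives the gravel bed → the mudstone → the ash layer, so the gravel bed must come before the ash layer.
That means the ash layer cannot be before the gravel bed.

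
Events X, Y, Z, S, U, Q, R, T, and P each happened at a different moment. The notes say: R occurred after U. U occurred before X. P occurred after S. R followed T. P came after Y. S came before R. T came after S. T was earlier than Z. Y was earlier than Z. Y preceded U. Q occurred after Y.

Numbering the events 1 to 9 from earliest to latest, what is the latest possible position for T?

T must come before R and Z — 2 events forced after it.
Everything else can be placed before T in some valid order, so T can sit as late as position 9 − 2 = 7.

7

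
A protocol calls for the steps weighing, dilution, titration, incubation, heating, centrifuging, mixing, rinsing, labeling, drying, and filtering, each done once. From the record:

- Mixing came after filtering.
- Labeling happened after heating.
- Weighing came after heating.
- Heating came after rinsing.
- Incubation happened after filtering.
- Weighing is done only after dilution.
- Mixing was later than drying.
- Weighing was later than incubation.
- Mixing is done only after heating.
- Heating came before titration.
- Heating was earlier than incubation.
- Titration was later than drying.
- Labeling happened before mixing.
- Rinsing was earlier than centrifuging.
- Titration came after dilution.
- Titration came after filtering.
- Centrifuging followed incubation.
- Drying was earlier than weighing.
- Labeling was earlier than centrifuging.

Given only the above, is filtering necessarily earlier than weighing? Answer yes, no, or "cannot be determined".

Chain the constraints: filtering → incubation → weighing. Each link is directly stated, so filtering comes before weighing.

yes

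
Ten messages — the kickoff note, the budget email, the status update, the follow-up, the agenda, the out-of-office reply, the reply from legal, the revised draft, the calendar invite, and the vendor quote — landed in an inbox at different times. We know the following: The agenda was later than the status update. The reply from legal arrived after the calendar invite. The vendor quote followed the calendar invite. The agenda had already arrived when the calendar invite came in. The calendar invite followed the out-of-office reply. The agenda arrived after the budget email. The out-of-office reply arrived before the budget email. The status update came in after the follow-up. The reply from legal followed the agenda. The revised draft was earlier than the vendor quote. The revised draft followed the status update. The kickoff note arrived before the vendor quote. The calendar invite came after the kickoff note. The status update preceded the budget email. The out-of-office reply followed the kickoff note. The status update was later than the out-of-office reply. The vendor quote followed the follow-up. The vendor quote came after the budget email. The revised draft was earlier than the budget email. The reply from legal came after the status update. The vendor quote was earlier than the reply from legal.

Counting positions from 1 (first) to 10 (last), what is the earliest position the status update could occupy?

4

The follow-up, the kickoff note, and the out-of-office reply must all come before the status update — 3 forced predecessors.
Nothing else is forced ahead of the status update, so its earliest slot is position 3 + 1 = 4.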